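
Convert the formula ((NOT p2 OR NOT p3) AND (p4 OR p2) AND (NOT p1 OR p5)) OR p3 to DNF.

(NOT p2 AND p4 AND NOT p1) OR (NOT p2 AND p4 AND p5) OR (NOT p3 AND p4 AND NOT p1) OR (NOT p3 AND p4 AND p5) OR (NOT p3 AND p2 AND NOT p1) OR (NOT p3 AND p2 AND p5) OR p3

((NOT p2 OR NOT p3) AND (p4 OR p2) AND (NOT p1 OR p5)) OR p3
⇔ (NOT p2 AND p4 AND NOT p1) OR (NOT p2 AND p4 AND p5) OR (NOT p2 AND p2 AND NOT p1) OR (NOT p2 AND p2 AND p5) OR (NOT p3 AND p4 AND NOT p1) OR (NOT p3 AND p4 AND p5) OR (NOT p3 AND p2 AND NOT p1) OR (NOT p3 AND p2 AND p5) OR p3   (distribute AND over OR)
⇔ (NOT p2 AND p4 AND NOT p1) OR (NOT p2 AND p4 AND p5) OR (NOT p3 AND p4 AND NOT p1) OR (NOT p3 AND p4 AND p5) OR (NOT p3 AND p2 AND NOT p1) OR (NOT p3 AND p2 AND p5) OR p3   (simplify)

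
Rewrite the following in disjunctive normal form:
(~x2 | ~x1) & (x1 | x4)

(~x2 & x1) | (~x2 & x4) | (~x1 & x4)

(~x2 | ~x1) & (x1 | x4)
⇔ (~x2 & x1) | (~x2 & x4) | (~x1 & x1) | (~x1 & x4)   [distribute & over |]
⇔ (~x2 & x1) | (~x2 & x4) | (~x1 & x4)   [simplify]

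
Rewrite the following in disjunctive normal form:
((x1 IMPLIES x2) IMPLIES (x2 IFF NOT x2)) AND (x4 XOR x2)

((x1 IMPLIES x2) IMPLIES (x2 IFF NOT x2)) AND (x4 XOR x2)
⇔ (NOT (x1 IMPLIES x2) OR (x2 IFF NOT x2)) AND (x4 XOR x2)   (eliminate IMPLIES)
⇔ (NOT (NOT x1 OR x2) OR (x2 IFF NOT x2)) AND (x4 XOR x2)   (eliminate IMPLIES)
⇔ (NOT (NOT x1 OR x2) OR ((x2 IMPLIES NOT x2) AND (NOT x2 IMPLIES x2))) AND (x4 XOR x2)   (eliminate IFF)
⇔ (NOT (NOT x1 OR x2) OR ((NOT x2 OR NOT x2) AND (NOT x2 IMPLIES x2))) AND (x4 XOR x2)   (eliminate IMPLIES)
⇔ (NOT (NOT x1 OR x2) OR ((NOT x2 OR NOT x2) AND (NOT NOT x2 OR x2))) AND (x4 XOR x2)   (eliminate IMPLIES)
⇔ (NOT (NOT x1 OR x2) OR ((NOT x2 OR NOT x2) AND (NOT NOT x2 OR x2))) AND ((x4 AND NOT x2) OR (NOT x4 AND x2))   (expand XOR)
⇔ ((NOT NOT x1 AND NOT x2) OR ((NOT x2 OR NOT x2) AND (NOT NOT x2 OR x2))) AND ((x4 AND NOT x2) OR (NOT x4 AND x2))   (De Morgan)
⇔ ((x1 AND NOT x2) OR ((NOT x2 OR NOT x2) AND (NOT NOT x2 OR x2))) AND ((x4 AND NOT x2) OR (NOT x4 AND x2))   (double negation)
⇔ ((x1 AND NOT x2) OR ((NOT x2 OR NOT x2) AND (x2 OR x2))) AND ((x4 AND NOT x2) OR (NOT x4 AND x2))   (double negation)
⇔ (x1 AND NOT x2 AND x4 AND NOT x2) OR (x1 AND NOT x2 AND NOT x4 AND x2) OR (NOT x2 AND x2 AND x4 AND NOT x2) OR (NOT x2 AND x2 AND NOT x4 AND x2) OR (NOT x2 AND x2 AND x4 AND NOT x2) OR (NOT x2 AND x2 AND NOT x4 AND x2) OR (NOT x2 AND x2 AND x4 AND NOT x2) OR (NOT x2 AND x2 AND NOT x4 AND x2) OR (NOT x2 AND x2 AND x4 AND NOT x2) OR (NOT x2 AND x2 AND NOT x4 AND x2)   (distribute AND over OR)
⇔ x1 AND NOT x2 AND x4   (simplify)

x1 AND NOT x2 AND x4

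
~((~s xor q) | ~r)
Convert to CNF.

(s | q) & (~q | ~s) & r

~((~s xor q) | ~r)
= ~(((~s | q) & ~(~s & q)) | ~r)   (expand xor)
= ~((~s | q) & ~(~s & q)) & ~~r   (De Morgan)
= (~(~s | q) | ~~(~s & q)) & ~~r   (De Morgan)
= ((~~s & ~q) | ~~(~s & q)) & ~~r   (De Morgan)
= ((s & ~q) | ~~(~s & q)) & ~~r   (double negation)
= ((s & ~q) | (~s & q)) & ~~r   (double negation)
= ((s & ~q) | (~s & q)) & r   (double negation)
= (s | ~s) & (s | q) & (~q | ~s) & (~q | q) & r   (distribute | over &)
= (s | q) & (~q | ~s) & r   (simplify)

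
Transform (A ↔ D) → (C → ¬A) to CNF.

¬D ∨ ¬A ∨ ¬C

(A ↔ D) → (C → ¬A)
≡ ¬(A ↔ D) ∨ (C → ¬A)   [eliminate →]
≡ ¬((A → D) ∧ (D → A)) ∨ (C → ¬A)   [eliminate ↔]
≡ ¬((¬A ∨ D) ∧ (D → A)) ∨ (C → ¬A)   [eliminate →]
≡ ¬((¬A ∨ D) ∧ (¬D ∨ A)) ∨ (C → ¬A)   [eliminate →]
≡ ¬((¬A ∨ D) ∧ (¬D ∨ A)) ∨ ¬C ∨ ¬A   [eliminate →]
≡ ¬(¬A ∨ D) ∨ ¬(¬D ∨ A) ∨ ¬C ∨ ¬A   [De Morgan]
≡ (¬¬A ∧ ¬D) ∨ ¬(¬D ∨ A) ∨ ¬C ∨ ¬A   [De Morgan]
≡ (A ∧ ¬D) ∨ ¬(¬D ∨ A) ∨ ¬C ∨ ¬A   [double negation]
≡ (A ∧ ¬D) ∨ (¬¬D ∧ ¬A) ∨ ¬C ∨ ¬A   [De Morgan]
≡ (A ∧ ¬D) ∨ (D ∧ ¬A) ∨ ¬C ∨ ¬A   [double negation]
≡ (A ∨ D ∨ ¬C ∨ ¬A) ∧ (A ∨ ¬A ∨ ¬C ∨ ¬A) ∧ (¬D ∨ D ∨ ¬C ∨ ¬A) ∧ (¬D ∨ ¬A ∨ ¬C ∨ ¬A)   [distribute ∨ over ∧]
≡ ¬D ∨ ¬A ∨ ¬C   [simplify]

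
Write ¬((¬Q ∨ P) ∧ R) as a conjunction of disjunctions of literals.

(Q ∨ ¬R) ∧ (¬P ∨ ¬R)

¬((¬Q ∨ P) ∧ R)
≡ ¬(¬Q ∨ P) ∨ ¬R   (De Morgan)
≡ (¬¬Q ∧ ¬P) ∨ ¬R   (De Morgan)
≡ (Q ∧ ¬P) ∨ ¬R   (double negation)
≡ (Q ∨ ¬R) ∧ (¬P ∨ ¬R)   (distribute ∨ over ∧)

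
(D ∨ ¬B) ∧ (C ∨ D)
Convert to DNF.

D ∨ (¬B ∧ C)

(D ∨ ¬B) ∧ (C ∨ D)
≡ (D ∧ C) ∨ (D ∧ D) ∨ (¬B ∧ C) ∨ (¬B ∧ D)
≡ D ∨ (¬B ∧ C)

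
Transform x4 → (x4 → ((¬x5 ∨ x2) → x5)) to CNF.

¬x4 ∨ x5

x4 → (x4 → ((¬x5 ∨ x2) → x5))
≡ ¬x4 ∨ (x4 → ((¬x5 ∨ x2) → x5))   [eliminate →]
≡ ¬x4 ∨ ¬x4 ∨ ((¬x5 ∨ x2) → x5)   [eliminate →]
≡ ¬x4 ∨ ¬x4 ∨ ¬(¬x5 ∨ x2) ∨ x5   [eliminate →]
≡ ¬x4 ∨ ¬x4 ∨ (¬¬x5 ∧ ¬x2) ∨ x5   [De Morgan]
≡ ¬x4 ∨ ¬x4 ∨ (x5 ∧ ¬x2) ∨ x5   [double negation]
≡ (¬x4 ∨ ¬x4 ∨ x5 ∨ x5) ∧ (¬x4 ∨ ¬x4 ∨ ¬x2 ∨ x5)   [distribute ∨ over ∧]
≡ ¬x4 ∨ x5   [simplify]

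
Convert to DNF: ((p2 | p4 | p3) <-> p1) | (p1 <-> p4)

((p2 | p4 | p3) <-> p1) | (p1 <-> p4)
⇔ (((p2 | p4 | p3) -> p1) & (p1 -> (p2 | p4 | p3))) | (p1 <-> p4)   [eliminate <->]
⇔ ((~(p2 | p4 | p3) | p1) & (p1 -> (p2 | p4 | p3))) | (p1 <-> p4)   [eliminate ->]
⇔ ((~(p2 | p4 | p3) | p1) & (~p1 | p2 | p4 | p3)) | (p1 <-> p4)   [eliminate ->]
⇔ ((~(p2 | p4 | p3) | p1) & (~p1 | p2 | p4 | p3)) | ((p1 -> p4) & (p4 -> p1))   [eliminate <->]
⇔ ((~(p2 | p4 | p3) | p1) & (~p1 | p2 | p4 | p3)) | ((~p1 | p4) & (p4 -> p1))   [eliminate ->]
⇔ ((~(p2 | p4 | p3) | p1) & (~p1 | p2 | p4 | p3)) | ((~p1 | p4) & (~p4 | p1))   [eliminate ->]
⇔ (((~p2 & ~p4 & ~p3) | p1) & (~p1 | p2 | p4 | p3)) | ((~p1 | p4) & (~p4 | p1))   [De Morgan]
⇔ (~p2 & ~p4 & ~p3 & ~p1) | (~p2 & ~p4 & ~p3 & p2) | (~p2 & ~p4 & ~p3 & p4) | (~p2 & ~p4 & ~p3 & p3) | (p1 & ~p1) | (p1 & p2) | (p1 & p4) | (p1 & p3) | (~p1 & ~p4) | (~p1 & p1) | (p4 & ~p4) | (p4 & p1)   [distribute & over |]
⇔ (p1 & p2) | (p1 & p4) | (p1 & p3) | (~p1 & ~p4)   [simplify]

(p1 & p2) | (p1 & p4) | (p1 & p3) | (~p1 & ~p4)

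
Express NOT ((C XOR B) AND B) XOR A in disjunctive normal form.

NOT ((C XOR B) AND B) XOR A
⇔ (NOT ((C XOR B) AND B) AND NOT A) OR (NOT NOT ((C XOR B) AND B) AND A)   — expand XOR
⇔ (NOT (((C AND NOT B) OR (NOT C AND B)) AND B) AND NOT A) OR (NOT NOT ((C XOR B) AND B) AND A)   — expand XOR
⇔ (NOT (((C AND NOT B) OR (NOT C AND B)) AND B) AND NOT A) OR (NOT NOT (((C AND NOT B) OR (NOT C AND B)) AND B) AND A)   — expand XOR
⇔ ((NOT ((C AND NOT B) OR (NOT C AND B)) OR NOT B) AND NOT A) OR (NOT NOT (((C AND NOT B) OR (NOT C AND B)) AND B) AND A)   — De Morgan
⇔ (((NOT (C AND NOT B) AND NOT (NOT C AND B)) OR NOT B) AND NOT A) OR (NOT NOT (((C AND NOT B) OR (NOT C AND B)) AND B) AND A)   — De Morgan
⇔ ((((NOT C OR NOT NOT B) AND NOT (NOT C AND B)) OR NOT B) AND NOT A) OR (NOT NOT (((C AND NOT B) OR (NOT C AND B)) AND B) AND A)   — De Morgan
⇔ ((((NOT C OR B) AND NOT (NOT C AND B)) OR NOT B) AND NOT A) OR (NOT NOT (((C AND NOT B) OR (NOT C AND B)) AND B) AND A)   — double negation
⇔ ((((NOT C OR B) AND (NOT NOT C OR NOT B)) OR NOT B) AND NOT A) OR (NOT NOT (((C AND NOT B) OR (NOT C AND B)) AND B) AND A)   — De Morgan
⇔ ((((NOT C OR B) AND (C OR NOT B)) OR NOT B) AND NOT A) OR (NOT NOT (((C AND NOT B) OR (NOT C AND B)) AND B) AND A)   — double negation
⇔ ((((NOT C OR B) AND (C OR NOT B)) OR NOT B) AND NOT A) OR (((C AND NOT B) OR (NOT C AND B)) AND B AND A)   — double negation
⇔ (NOT C AND C AND NOT A) OR (NOT C AND NOT B AND NOT A) OR (B AND C AND NOT A) OR (B AND NOT B AND NOT A) OR (NOT B AND NOT A) OR (C AND NOT B AND B AND A) OR (NOT C AND B AND B AND A)   — distribute AND over OR
⇔ (B AND C AND NOT A) OR (NOT B AND NOT A) OR (NOT C AND B AND A)   — simplify

(B AND C AND NOT A) OR (NOT B AND NOT A) OR (NOT C AND B AND A)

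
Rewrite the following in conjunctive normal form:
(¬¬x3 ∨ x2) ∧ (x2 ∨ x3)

x3 ∨ x2

(¬¬x3 ∨ x2) ∧ (x2 ∨ x3)
⇔ (x3 ∨ x2) ∧ (x2 ∨ x3)   [double negation]
⇔ x3 ∨ x2   [simplify]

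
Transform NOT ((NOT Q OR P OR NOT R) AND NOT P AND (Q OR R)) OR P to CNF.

NOT ((NOT Q OR P OR NOT R) AND NOT P AND (Q OR R)) OR P
⇔ NOT (NOT Q OR P OR NOT R) OR NOT NOT P OR NOT (Q OR R) OR P   (De Morgan)
⇔ (NOT NOT Q AND NOT P AND NOT NOT R) OR NOT NOT P OR NOT (Q OR R) OR P   (De Morgan)
⇔ (Q AND NOT P AND NOT NOT R) OR NOT NOT P OR NOT (Q OR R) OR P   (double negation)
⇔ (Q AND NOT P AND R) OR NOT NOT P OR NOT (Q OR R) OR P   (double negation)
⇔ (Q AND NOT P AND R) OR P OR NOT (Q OR R) OR P   (double negation)
⇔ (Q AND NOT P AND R) OR P OR (NOT Q AND NOT R) OR P   (De Morgan)
⇔ (Q OR P OR NOT Q OR P) AND (Q OR P OR NOT R OR P) AND (NOT P OR P OR NOT Q OR P) AND (NOT P OR P OR NOT R OR P) AND (R OR P OR NOT Q OR P) AND (R OR P OR NOT R OR P)   (distribute OR over AND)
⇔ (Q OR P OR NOT R) AND (R OR P OR NOT Q)   (simplify)

(Q OR P OR NOT R) AND (R OR P OR NOT Q)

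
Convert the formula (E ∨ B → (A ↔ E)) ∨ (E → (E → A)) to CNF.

¬E ∨ A

(E ∨ B → (A ↔ E)) ∨ (E → (E → A))
≡ ¬(E ∨ B) ∨ (A ↔ E) ∨ (E → (E → A))   (eliminate →)
≡ ¬(E ∨ B) ∨ (A → E) ∧ (E → A) ∨ (E → (E → A))   (eliminate ↔)
≡ ¬(E ∨ B) ∨ (¬A ∨ E) ∧ (E → A) ∨ (E → (E → A))   (eliminate →)
≡ ¬(E ∨ B) ∨ (¬A ∨ E) ∧ (¬E ∨ A) ∨ (E → (E → A))   (eliminate →)
≡ ¬(E ∨ B) ∨ (¬A ∨ E) ∧ (¬E ∨ A) ∨ ¬E ∨ (E → A)   (eliminate →)
≡ ¬(E ∨ B) ∨ (¬A ∨ E) ∧ (¬E ∨ A) ∨ ¬E ∨ ¬E ∨ A   (eliminate →)
≡ ¬E ∧ ¬B ∨ (¬A ∨ E) ∧ (¬E ∨ A) ∨ ¬E ∨ ¬E ∨ A   (De Morgan)
≡ (¬E ∨ ¬A ∨ E ∨ ¬E ∨ ¬E ∨ A) ∧ (¬E ∨ ¬E ∨ A ∨ ¬E ∨ ¬E ∨ A) ∧ (¬B ∨ ¬A ∨ E ∨ ¬E ∨ ¬E ∨ A) ∧ (¬B ∨ ¬E ∨ A ∨ ¬E ∨ ¬E ∨ A)   (distribute ∨ over ∧)
≡ ¬E ∨ A   (simplify)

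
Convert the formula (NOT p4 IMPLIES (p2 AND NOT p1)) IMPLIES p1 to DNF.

(NOT p4 IMPLIES (p2 AND NOT p1)) IMPLIES p1
= NOT (NOT p4 IMPLIES (p2 AND NOT p1)) OR p1   [eliminate IMPLIES]
= NOT (NOT NOT p4 OR (p2 AND NOT p1)) OR p1   [eliminate IMPLIES]
= (NOT NOT NOT p4 AND NOT (p2 AND NOT p1)) OR p1   [De Morgan]
= (NOT p4 AND NOT (p2 AND NOT p1)) OR p1   [double negation]
= (NOT p4 AND (NOT p2 OR NOT NOT p1)) OR p1   [De Morgan]
= (NOT p4 AND (NOT p2 OR p1)) OR p1   [double negation]
= (NOT p4 AND NOT p2) OR (NOT p4 AND p1) OR p1   [distribute AND over OR]
= (NOT p4 AND NOT p2) OR p1   [simplify]

(NOT p4 AND NOT p2) OR p1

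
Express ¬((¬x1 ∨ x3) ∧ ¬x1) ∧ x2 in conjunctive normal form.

¬((¬x1 ∨ x3) ∧ ¬x1) ∧ x2
= (¬(¬x1 ∨ x3) ∨ ¬¬x1) ∧ x2   [De Morgan]
= (¬¬x1 ∧ ¬x3 ∨ ¬¬x1) ∧ x2   [De Morgan]
= (x1 ∧ ¬x3 ∨ ¬¬x1) ∧ x2   [double negation]
= (x1 ∧ ¬x3 ∨ x1) ∧ x2   [double negation]
= (x1 ∨ x1) ∧ (¬x3 ∨ x1) ∧ x2   [distribute ∨ over ∧]
= x1 ∧ x2   [simplify]

x1 ∧ x2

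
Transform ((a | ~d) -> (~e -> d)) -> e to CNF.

((a | ~d) -> (~e -> d)) -> e
≡ ~((a | ~d) -> (~e -> d)) | e   (eliminate ->)
≡ ~(~(a | ~d) | (~e -> d)) | e   (eliminate ->)
≡ ~(~(a | ~d) | ~~e | d) | e   (eliminate ->)
≡ (~~(a | ~d) & ~~~e & ~d) | e   (De Morgan)
≡ ((a | ~d) & ~~~e & ~d) | e   (double negation)
≡ ((a | ~d) & ~e & ~d) | e   (double negation)
≡ (a | ~d | e) & (~e | e) & (~d | e)   (distribute | over &)
≡ ~d | e   (simplify)

~d | e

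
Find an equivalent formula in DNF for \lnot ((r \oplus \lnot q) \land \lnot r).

\lnot ((r \oplus \lnot q) \land \lnot r)
= \lnot ((r \land \lnot \lnot q \lor \lnot r \land \lnot q) \land \lnot r)
= \lnot (r \land \lnot \lnot q \lor \lnot r \land \lnot q) \lor \lnot \lnot r
= \lnot (r \land \lnot \lnot q) \land \lnot (\lnot r \land \lnot q) \lor \lnot \lnot r
= (\lnot r \lor \lnot \lnot \lnot q) \land \lnot (\lnot r \land \lnot q) \lor \lnot \lnot r
= (\lnot r \lor \lnot q) \land \lnot (\lnot r \land \lnot q) \lor \lnot \lnot r
= (\lnot r \lor \lnot q) \land (\lnot \lnot r \lor \lnot \lnot q) \lor \lnot \lnot r
= (\lnot r \lor \lnot q) \land (r \lor \lnot \lnot q) \lor \lnot \lnot r
= (\lnot r \lor \lnot q) \land (r \lor q) \lor \lnot \lnot r
= (\lnot r \lor \lnot q) \land (r \lor q) \lor r
= \lnot r \land r \lor \lnot r \land q \lor \lnot q \land r \lor \lnot q \land q \lor r
= \lnot r \land q \lor r

\lnot r \land q \lor r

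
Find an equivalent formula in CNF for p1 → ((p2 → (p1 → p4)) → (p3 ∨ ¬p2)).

p1 → ((p2 → (p1 → p4)) → (p3 ∨ ¬p2))
⇔ ¬p1 ∨ ((p2 → (p1 → p4)) → (p3 ∨ ¬p2))   [eliminate →]
⇔ ¬p1 ∨ ¬(p2 → (p1 → p4)) ∨ p3 ∨ ¬p2   [eliminate →]
⇔ ¬p1 ∨ ¬(¬p2 ∨ (p1 → p4)) ∨ p3 ∨ ¬p2   [eliminate →]
⇔ ¬p1 ∨ ¬(¬p2 ∨ ¬p1 ∨ p4) ∨ p3 ∨ ¬p2   [eliminate →]
⇔ ¬p1 ∨ (¬¬p2 ∧ ¬¬p1 ∧ ¬p4) ∨ p3 ∨ ¬p2   [De Morgan]
⇔ ¬p1 ∨ (p2 ∧ ¬¬p1 ∧ ¬p4) ∨ p3 ∨ ¬p2   [double negation]
⇔ ¬p1 ∨ (p2 ∧ p1 ∧ ¬p4) ∨ p3 ∨ ¬p2   [double negation]
⇔ (¬p1 ∨ p2 ∨ p3 ∨ ¬p2) ∧ (¬p1 ∨ p1 ∨ p3 ∨ ¬p2) ∧ (¬p1 ∨ ¬p4 ∨ p3 ∨ ¬p2)   [distribute ∨ over ∧]
⇔ ¬p1 ∨ ¬p4 ∨ p3 ∨ ¬p2   [simplify]

¬p1 ∨ ¬p4 ∨ p3 ∨ ¬p2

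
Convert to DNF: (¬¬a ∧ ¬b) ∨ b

(¬¬a ∧ ¬b) ∨ b
≡ (a ∧ ¬b) ∨ b   [double negation]

(a ∧ ¬b) ∨ b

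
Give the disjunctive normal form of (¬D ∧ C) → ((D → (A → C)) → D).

(¬D ∧ C) → ((D → (A → C)) → D)
≡ ¬(¬D ∧ C) ∨ ((D → (A → C)) → D)   [eliminate →]
≡ ¬(¬D ∧ C) ∨ ¬(D → (A → C)) ∨ D   [eliminate →]
≡ ¬(¬D ∧ C) ∨ ¬(¬D ∨ (A → C)) ∨ D   [eliminate →]
≡ ¬(¬D ∧ C) ∨ ¬(¬D ∨ ¬A ∨ C) ∨ D   [eliminate →]
≡ ¬¬D ∨ ¬C ∨ ¬(¬D ∨ ¬A ∨ C) ∨ D   [De Morgan]
≡ D ∨ ¬C ∨ ¬(¬D ∨ ¬A ∨ C) ∨ D   [double negation]
≡ D ∨ ¬C ∨ (¬¬D ∧ ¬¬A ∧ ¬C) ∨ D   [De Morgan]
≡ D ∨ ¬C ∨ (D ∧ ¬¬A ∧ ¬C) ∨ D   [double negation]
≡ D ∨ ¬C ∨ (D ∧ A ∧ ¬C) ∨ D   [double negation]
≡ D ∨ ¬C   [simplify]

D ∨ ¬C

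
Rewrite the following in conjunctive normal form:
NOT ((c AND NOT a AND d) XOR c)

NOT ((c AND NOT a AND d) XOR c)
≡ NOT (((c AND NOT a AND d) OR c) AND NOT (c AND NOT a AND d AND c))   [expand XOR]
≡ NOT ((c AND NOT a AND d) OR c) OR NOT NOT (c AND NOT a AND d AND c)   [De Morgan]
≡ (NOT (c AND NOT a AND d) AND NOT c) OR NOT NOT (c AND NOT a AND d AND c)   [De Morgan]
≡ ((NOT c OR NOT NOT a OR NOT d) AND NOT c) OR NOT NOT (c AND NOT a AND d AND c)   [De Morgan]
≡ ((NOT c OR a OR NOT d) AND NOT c) OR NOT NOT (c AND NOT a AND d AND c)   [double negation]
≡ ((NOT c OR a OR NOT d) AND NOT c) OR (c AND NOT a AND d AND c)   [double negation]
≡ (NOT c OR a OR NOT d OR c) AND (NOT c OR a OR NOT d OR NOT a) AND (NOT c OR a OR NOT d OR d) AND (NOT c OR a OR NOT d OR c) AND (NOT c OR c) AND (NOT c OR NOT a) AND (NOT c OR d) AND (NOT c OR c)   [distribute OR over AND]
≡ (NOT c OR NOT a) AND (NOT c OR d)   [simplify]

(NOT c OR NOT a) AND (NOT c OR d)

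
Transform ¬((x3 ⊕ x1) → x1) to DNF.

¬((x3 ⊕ x1) → x1)
= ¬(¬(x3 ⊕ x1) ∨ x1)   (eliminate →)
= ¬(¬((x3 ∧ ¬x1) ∨ (¬x3 ∧ x1)) ∨ x1)   (expand ⊕)
= ¬¬((x3 ∧ ¬x1) ∨ (¬x3 ∧ x1)) ∧ ¬x1   (De Morgan)
= ((x3 ∧ ¬x1) ∨ (¬x3 ∧ x1)) ∧ ¬x1   (double negation)
= (x3 ∧ ¬x1 ∧ ¬x1) ∨ (¬x3 ∧ x1 ∧ ¬x1)   (distribute ∧ over ∨)
= x3 ∧ ¬x1   (simplify)

x3 ∧ ¬x1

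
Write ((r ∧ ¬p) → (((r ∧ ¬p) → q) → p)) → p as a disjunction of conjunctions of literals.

(r ∧ ¬p ∧ q) ∨ p

((r ∧ ¬p) → (((r ∧ ¬p) → q) → p)) → p
≡ ¬((r ∧ ¬p) → (((r ∧ ¬p) → q) → p)) ∨ p   — eliminate →
≡ ¬(¬(r ∧ ¬p) ∨ (((r ∧ ¬p) → q) → p)) ∨ p   — eliminate →
≡ ¬(¬(r ∧ ¬p) ∨ ¬((r ∧ ¬p) → q) ∨ p) ∨ p   — eliminate →
≡ ¬(¬(r ∧ ¬p) ∨ ¬(¬(r ∧ ¬p) ∨ q) ∨ p) ∨ p   — eliminate →
≡ (¬¬(r ∧ ¬p) ∧ ¬¬(¬(r ∧ ¬p) ∨ q) ∧ ¬p) ∨ p   — De Morgan
≡ (r ∧ ¬p ∧ ¬¬(¬(r ∧ ¬p) ∨ q) ∧ ¬p) ∨ p   — double negation
≡ (r ∧ ¬p ∧ (¬(r ∧ ¬p) ∨ q) ∧ ¬p) ∨ p   — double negation
≡ (r ∧ ¬p ∧ (¬r ∨ ¬¬p ∨ q) ∧ ¬p) ∨ p   — De Morgan
≡ (r ∧ ¬p ∧ (¬r ∨ p ∨ q) ∧ ¬p) ∨ p   — double negation
≡ (r ∧ ¬p ∧ ¬r ∧ ¬p) ∨ (r ∧ ¬p ∧ p ∧ ¬p) ∨ (r ∧ ¬p ∧ q ∧ ¬p) ∨ p   — distribute ∧ over ∨
≡ (r ∧ ¬p ∧ q) ∨ p   — simplify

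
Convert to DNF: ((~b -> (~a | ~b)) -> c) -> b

(~a & ~c) | (~b & ~c) | b

((~b -> (~a | ~b)) -> c) -> b
≡ ~((~b -> (~a | ~b)) -> c) | b   [eliminate ->]
≡ ~(~(~b -> (~a | ~b)) | c) | b   [eliminate ->]
≡ ~(~(~~b | ~a | ~b) | c) | b   [eliminate ->]
≡ (~~(~~b | ~a | ~b) & ~c) | b   [De Morgan]
≡ ((~~b | ~a | ~b) & ~c) | b   [double negation]
≡ ((b | ~a | ~b) & ~c) | b   [double negation]
≡ (b & ~c) | (~a & ~c) | (~b & ~c) | b   [distribute & over |]
≡ (~a & ~c) | (~b & ~c) | b   [simplify]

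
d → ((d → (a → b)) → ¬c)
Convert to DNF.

¬d ∨ (d ∧ a ∧ ¬b) ∨ ¬c

d → ((d → (a → b)) → ¬c)
= ¬d ∨ ((d → (a → b)) → ¬c)   [eliminate →]
= ¬d ∨ ¬(d → (a → b)) ∨ ¬c   [eliminate →]
= ¬d ∨ ¬(¬d ∨ (a → b)) ∨ ¬c   [eliminate →]
= ¬d ∨ ¬(¬d ∨ ¬a ∨ b) ∨ ¬c   [eliminate →]
= ¬d ∨ (¬¬d ∧ ¬¬a ∧ ¬b) ∨ ¬c   [De Morgan]
= ¬d ∨ (d ∧ ¬¬a ∧ ¬b) ∨ ¬c   [double negation]
= ¬d ∨ (d ∧ a ∧ ¬b) ∨ ¬c   [double negation]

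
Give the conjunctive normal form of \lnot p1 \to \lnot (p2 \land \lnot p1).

\lnot p1 \to \lnot (p2 \land \lnot p1)
≡ \lnot \lnot p1 \lor \lnot (p2 \land \lnot p1)
≡ p1 \lor \lnot (p2 \land \lnot p1)
≡ p1 \lor \lnot p2 \lor \lnot \lnot p1
≡ p1 \lor \lnot p2 \lor p1
≡ p1 \lor \lnot p2

p1 \lor \lnot p2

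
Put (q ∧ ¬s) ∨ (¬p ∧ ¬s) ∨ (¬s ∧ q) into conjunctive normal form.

(q ∧ ¬s) ∨ (¬p ∧ ¬s) ∨ (¬s ∧ q)
≡ (q ∨ ¬p ∨ ¬s) ∧ (q ∨ ¬p ∨ q) ∧ (q ∨ ¬s ∨ ¬s) ∧ (q ∨ ¬s ∨ q) ∧ (¬s ∨ ¬p ∨ ¬s) ∧ (¬s ∨ ¬p ∨ q) ∧ (¬s ∨ ¬s ∨ ¬s) ∧ (¬s ∨ ¬s ∨ q)
≡ (q ∨ ¬p) ∧ ¬s

(q ∨ ¬p) ∧ ¬s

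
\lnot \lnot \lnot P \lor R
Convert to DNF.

\lnot P \lor R

\lnot \lnot \lnot P \lor R
≡ \lnot P \lor R   [double negation]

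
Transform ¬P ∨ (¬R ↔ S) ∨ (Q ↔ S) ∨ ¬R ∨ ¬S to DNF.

¬P ∨ S ∧ Q ∨ ¬R ∨ ¬S

¬P ∨ (¬R ↔ S) ∨ (Q ↔ S) ∨ ¬R ∨ ¬S
≡ ¬P ∨ (¬R → S) ∧ (S → ¬R) ∨ (Q ↔ S) ∨ ¬R ∨ ¬S   (eliminate ↔)
≡ ¬P ∨ (¬¬R ∨ S) ∧ (S → ¬R) ∨ (Q ↔ S) ∨ ¬R ∨ ¬S   (eliminate →)
≡ ¬P ∨ (¬¬R ∨ S) ∧ (¬S ∨ ¬R) ∨ (Q ↔ S) ∨ ¬R ∨ ¬S   (eliminate →)
≡ ¬P ∨ (¬¬R ∨ S) ∧ (¬S ∨ ¬R) ∨ (Q → S) ∧ (S → Q) ∨ ¬R ∨ ¬S   (eliminate ↔)
≡ ¬P ∨ (¬¬R ∨ S) ∧ (¬S ∨ ¬R) ∨ (¬Q ∨ S) ∧ (S → Q) ∨ ¬R ∨ ¬S   (eliminate →)
≡ ¬P ∨ (¬¬R ∨ S) ∧ (¬S ∨ ¬R) ∨ (¬Q ∨ S) ∧ (¬S ∨ Q) ∨ ¬R ∨ ¬S   (eliminate →)
≡ ¬P ∨ (R ∨ S) ∧ (¬S ∨ ¬R) ∨ (¬Q ∨ S) ∧ (¬S ∨ Q) ∨ ¬R ∨ ¬S   (double negation)
≡ ¬P ∨ R ∧ ¬S ∨ R ∧ ¬R ∨ S ∧ ¬S ∨ S ∧ ¬R ∨ ¬Q ∧ ¬S ∨ ¬Q ∧ Q ∨ S ∧ ¬S ∨ S ∧ Q ∨ ¬R ∨ ¬S   (distribute ∧ over ∨)
≡ ¬P ∨ S ∧ Q ∨ ¬R ∨ ¬S   (simplify)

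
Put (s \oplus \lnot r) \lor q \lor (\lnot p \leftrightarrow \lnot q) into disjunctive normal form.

(s \oplus \lnot r) \lor q \lor (\lnot p \leftrightarrow \lnot q)
= s \land \lnot \lnot r \lor \lnot s \land \lnot r \lor q \lor (\lnot p \leftrightarrow \lnot q)   — expand \oplus
= s \land \lnot \lnot r \lor \lnot s \land \lnot r \lor q \lor (\lnot p \to \lnot q) \land (\lnot q \to \lnot p)   — eliminate \leftrightarrow
= s \land \lnot \lnot r \lor \lnot s \land \lnot r \lor q \lor (\lnot \lnot p \lor \lnot q) \land (\lnot q \to \lnot p)   — eliminate \to
= s \land \lnot \lnot r \lor \lnot s \land \lnot r \lor q \lor (\lnot \lnot p \lor \lnot q) \land (\lnot \lnot q \lor \lnot p)   — eliminate \to
= s \land r \lor \lnot s \land \lnot r \lor q \lor (\lnot \lnot p \lor \lnot q) \land (\lnot \lnot q \lor \lnot p)   — double negation
= s \land r \lor \lnot s \land \lnot r \lor q \lor (p \lor \lnot q) \land (\lnot \lnot q \lor \lnot p)   — double negation
= s \land r \lor \lnot s \land \lnot r \lor q \lor (p \lor \lnot q) \land (q \lor \lnot p)   — double negation
= s \land r \lor \lnot s \land \lnot r \lor q \lor p \land q \lor p \land \lnot p \lor \lnot q \land q \lor \lnot q \land \lnot p   — distribute \land over \lor
= s \land r \lor \lnot s \land \lnot r \lor q \lor \lnot q \land \lnot p   — simplify

s \land r \lor \lnot s \land \lnot r \lor q \lor \lnot q \land \lnot p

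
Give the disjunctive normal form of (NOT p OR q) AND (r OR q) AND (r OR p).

(NOT p AND r) OR (q AND r) OR (q AND p)

(NOT p OR q) AND (r OR q) AND (r OR p)
≡ (NOT p AND r AND r) OR (NOT p AND r AND p) OR (NOT p AND q AND r) OR (NOT p AND q AND p) OR (q AND r AND r) OR (q AND r AND p) OR (q AND q AND r) OR (q AND q AND p)   [distribute AND over OR]
≡ (NOT p AND r) OR (q AND r) OR (q AND p)   [simplify]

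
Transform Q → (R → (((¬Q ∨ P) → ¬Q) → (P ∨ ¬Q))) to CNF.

Q → (R → (((¬Q ∨ P) → ¬Q) → (P ∨ ¬Q)))
= ¬Q ∨ (R → (((¬Q ∨ P) → ¬Q) → (P ∨ ¬Q)))   [eliminate →]
= ¬Q ∨ ¬R ∨ (((¬Q ∨ P) → ¬Q) → (P ∨ ¬Q))   [eliminate →]
= ¬Q ∨ ¬R ∨ ¬((¬Q ∨ P) → ¬Q) ∨ P ∨ ¬Q   [eliminate →]
= ¬Q ∨ ¬R ∨ ¬(¬(¬Q ∨ P) ∨ ¬Q) ∨ P ∨ ¬Q   [eliminate →]
= ¬Q ∨ ¬R ∨ (¬¬(¬Q ∨ P) ∧ ¬¬Q) ∨ P ∨ ¬Q   [De Morgan]
= ¬Q ∨ ¬R ∨ ((¬Q ∨ P) ∧ ¬¬Q) ∨ P ∨ ¬Q   [double negation]
= ¬Q ∨ ¬R ∨ ((¬Q ∨ P) ∧ Q) ∨ P ∨ ¬Q   [double negation]
= (¬Q ∨ ¬R ∨ ¬Q ∨ P ∨ P ∨ ¬Q) ∧ (¬Q ∨ ¬R ∨ Q ∨ P ∨ ¬Q)   [distribute ∨ over ∧]
= ¬Q ∨ ¬R ∨ P   [simplify]

¬Q ∨ ¬R ∨ P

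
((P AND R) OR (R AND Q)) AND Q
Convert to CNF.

((P AND R) OR (R AND Q)) AND Q
= (P OR R) AND (P OR Q) AND (R OR R) AND (R OR Q) AND Q   (distribute OR over AND)
= R AND Q   (simplify)

R AND Q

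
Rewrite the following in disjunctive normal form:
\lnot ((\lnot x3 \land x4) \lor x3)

\lnot x4 \land \lnot x3

\lnot ((\lnot x3 \land x4) \lor x3)
≡ \lnot (\lnot x3 \land x4) \land \lnot x3   [De Morgan]
≡ (\lnot \lnot x3 \lor \lnot x4) \land \lnot x3   [De Morgan]
≡ (x3 \lor \lnot x4) \land \lnot x3   [double negation]
≡ (x3 \land \lnot x3) \lor (\lnot x4 \land \lnot x3)   [distribute \land over \lor]
≡ \lnot x4 \land \lnot x3   [simplify]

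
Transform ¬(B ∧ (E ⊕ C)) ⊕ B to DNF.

¬(B ∧ (E ⊕ C)) ⊕ B
⇔ (¬(B ∧ (E ⊕ C)) ∧ ¬B) ∨ (¬¬(B ∧ (E ⊕ C)) ∧ B)   (expand ⊕)
⇔ (¬(B ∧ ((E ∧ ¬C) ∨ (¬E ∧ C))) ∧ ¬B) ∨ (¬¬(B ∧ (E ⊕ C)) ∧ B)   (expand ⊕)
⇔ (¬(B ∧ ((E ∧ ¬C) ∨ (¬E ∧ C))) ∧ ¬B) ∨ (¬¬(B ∧ ((E ∧ ¬C) ∨ (¬E ∧ C))) ∧ B)   (expand ⊕)
⇔ ((¬B ∨ ¬((E ∧ ¬C) ∨ (¬E ∧ C))) ∧ ¬B) ∨ (¬¬(B ∧ ((E ∧ ¬C) ∨ (¬E ∧ C))) ∧ B)   (De Morgan)
⇔ ((¬B ∨ (¬(E ∧ ¬C) ∧ ¬(¬E ∧ C))) ∧ ¬B) ∨ (¬¬(B ∧ ((E ∧ ¬C) ∨ (¬E ∧ C))) ∧ B)   (De Morgan)
⇔ ((¬B ∨ ((¬E ∨ ¬¬C) ∧ ¬(¬E ∧ C))) ∧ ¬B) ∨ (¬¬(B ∧ ((E ∧ ¬C) ∨ (¬E ∧ C))) ∧ B)   (De Morgan)
⇔ ((¬B ∨ ((¬E ∨ C) ∧ ¬(¬E ∧ C))) ∧ ¬B) ∨ (¬¬(B ∧ ((E ∧ ¬C) ∨ (¬E ∧ C))) ∧ B)   (double negation)
⇔ ((¬B ∨ ((¬E ∨ C) ∧ (¬¬E ∨ ¬C))) ∧ ¬B) ∨ (¬¬(B ∧ ((E ∧ ¬C) ∨ (¬E ∧ C))) ∧ B)   (De Morgan)
⇔ ((¬B ∨ ((¬E ∨ C) ∧ (E ∨ ¬C))) ∧ ¬B) ∨ (¬¬(B ∧ ((E ∧ ¬C) ∨ (¬E ∧ C))) ∧ B)   (double negation)
⇔ ((¬B ∨ ((¬E ∨ C) ∧ (E ∨ ¬C))) ∧ ¬B) ∨ (B ∧ ((E ∧ ¬C) ∨ (¬E ∧ C)) ∧ B)   (double negation)
⇔ (¬B ∧ ¬B) ∨ (¬E ∧ E ∧ ¬B) ∨ (¬E ∧ ¬C ∧ ¬B) ∨ (C ∧ E ∧ ¬B) ∨ (C ∧ ¬C ∧ ¬B) ∨ (B ∧ E ∧ ¬C ∧ B) ∨ (B ∧ ¬E ∧ C ∧ B)   (distribute ∧ over ∨)
⇔ ¬B ∨ (B ∧ E ∧ ¬C) ∨ (B ∧ ¬E ∧ C)   (simplify)

¬B ∨ (B ∧ E ∧ ¬C) ∨ (B ∧ ¬E ∧ C)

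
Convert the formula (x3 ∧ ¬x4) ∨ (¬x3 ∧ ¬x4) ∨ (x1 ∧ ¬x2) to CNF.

(¬x4 ∨ x1) ∧ (¬x4 ∨ ¬x2)

(x3 ∧ ¬x4) ∨ (¬x3 ∧ ¬x4) ∨ (x1 ∧ ¬x2)
= (x3 ∨ ¬x3 ∨ x1) ∧ (x3 ∨ ¬x3 ∨ ¬x2) ∧ (x3 ∨ ¬x4 ∨ x1) ∧ (x3 ∨ ¬x4 ∨ ¬x2) ∧ (¬x4 ∨ ¬x3 ∨ x1) ∧ (¬x4 ∨ ¬x3 ∨ ¬x2) ∧ (¬x4 ∨ ¬x4 ∨ x1) ∧ (¬x4 ∨ ¬x4 ∨ ¬x2)
= (¬x4 ∨ x1) ∧ (¬x4 ∨ ¬x2)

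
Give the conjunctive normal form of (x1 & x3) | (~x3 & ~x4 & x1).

(x1 & x3) | (~x3 & ~x4 & x1)
⇔ (x1 | ~x3) & (x1 | ~x4) & (x1 | x1) & (x3 | ~x3) & (x3 | ~x4) & (x3 | x1)   [distribute | over &]
⇔ x1 & (x3 | ~x4)   [simplify]

x1 & (x3 | ~x4)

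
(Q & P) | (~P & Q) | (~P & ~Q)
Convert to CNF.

Q | ~P

(Q & P) | (~P & Q) | (~P & ~Q)
≡ (Q | ~P | ~P) & (Q | ~P | ~Q) & (Q | Q | ~P) & (Q | Q | ~Q) & (P | ~P | ~P) & (P | ~P | ~Q) & (P | Q | ~P) & (P | Q | ~Q)   — distribute | over &
≡ Q | ~P   — simplify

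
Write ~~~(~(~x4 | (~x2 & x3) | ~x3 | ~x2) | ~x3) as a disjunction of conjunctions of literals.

(~x4 & x3) | (~x2 & x3)

~~~(~(~x4 | (~x2 & x3) | ~x3 | ~x2) | ~x3)
≡ ~(~(~x4 | (~x2 & x3) | ~x3 | ~x2) | ~x3)
≡ ~~(~x4 | (~x2 & x3) | ~x3 | ~x2) & ~~x3
≡ (~x4 | (~x2 & x3) | ~x3 | ~x2) & ~~x3
≡ (~x4 | (~x2 & x3) | ~x3 | ~x2) & x3
≡ (~x4 & x3) | (~x2 & x3 & x3) | (~x3 & x3) | (~x2 & x3)
≡ (~x4 & x3) | (~x2 & x3)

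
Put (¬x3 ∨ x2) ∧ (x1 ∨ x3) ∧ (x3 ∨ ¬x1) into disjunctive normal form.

(¬x3 ∨ x2) ∧ (x1 ∨ x3) ∧ (x3 ∨ ¬x1)
⇔ (¬x3 ∧ x1 ∧ x3) ∨ (¬x3 ∧ x1 ∧ ¬x1) ∨ (¬x3 ∧ x3 ∧ x3) ∨ (¬x3 ∧ x3 ∧ ¬x1) ∨ (x2 ∧ x1 ∧ x3) ∨ (x2 ∧ x1 ∧ ¬x1) ∨ (x2 ∧ x3 ∧ x3) ∨ (x2 ∧ x3 ∧ ¬x1)   [distribute ∧ over ∨]
⇔ x2 ∧ x3   [simplify]

x2 ∧ x3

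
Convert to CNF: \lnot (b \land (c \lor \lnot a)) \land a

\lnot (b \land (c \lor \lnot a)) \land a
≡ (\lnot b \lor \lnot (c \lor \lnot a)) \land a   — De Morgan
≡ (\lnot b \lor (\lnot c \land \lnot \lnot a)) \land a   — De Morgan
≡ (\lnot b \lor (\lnot c \land a)) \land a   — double negation
≡ (\lnot b \lor \lnot c) \land (\lnot b \lor a) \land a   — distribute \lor over \land
≡ (\lnot b \lor \lnot c) \land a   — simplify

(\lnot b \lor \lnot c) \land a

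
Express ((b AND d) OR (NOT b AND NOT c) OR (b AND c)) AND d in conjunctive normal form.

((b AND d) OR (NOT b AND NOT c) OR (b AND c)) AND d
≡ (b OR NOT b OR b) AND (b OR NOT b OR c) AND (b OR NOT c OR b) AND (b OR NOT c OR c) AND (d OR NOT b OR b) AND (d OR NOT b OR c) AND (d OR NOT c OR b) AND (d OR NOT c OR c) AND d   [distribute OR over AND]
≡ (b OR NOT c) AND d   [simplify]

(b OR NOT c) AND d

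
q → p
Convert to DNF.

q → p
≡ ¬q ∨ p   [eliminate →]

¬q ∨ p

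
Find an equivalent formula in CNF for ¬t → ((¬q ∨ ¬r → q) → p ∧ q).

t ∨ ¬q ∨ p

¬t → ((¬q ∨ ¬r → q) → p ∧ q)
≡ ¬¬t ∨ ((¬q ∨ ¬r → q) → p ∧ q)   (eliminate →)
≡ ¬¬t ∨ ¬(¬q ∨ ¬r → q) ∨ p ∧ q   (eliminate →)
≡ ¬¬t ∨ ¬(¬(¬q ∨ ¬r) ∨ q) ∨ p ∧ q   (eliminate →)
≡ t ∨ ¬(¬(¬q ∨ ¬r) ∨ q) ∨ p ∧ q   (double negation)
≡ t ∨ ¬¬(¬q ∨ ¬r) ∧ ¬q ∨ p ∧ q   (De Morgan)
≡ t ∨ (¬q ∨ ¬r) ∧ ¬q ∨ p ∧ q   (double negation)
≡ (t ∨ ¬q ∨ ¬r ∨ p) ∧ (t ∨ ¬q ∨ ¬r ∨ q) ∧ (t ∨ ¬q ∨ p) ∧ (t ∨ ¬q ∨ q)   (distribute ∨ over ∧)
≡ t ∨ ¬q ∨ p   (simplify)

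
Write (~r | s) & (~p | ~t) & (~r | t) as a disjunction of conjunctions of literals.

(~r & ~p) | (~r & ~t) | (s & ~p & t)

(~r | s) & (~p | ~t) & (~r | t)
≡ (~r & ~p & ~r) | (~r & ~p & t) | (~r & ~t & ~r) | (~r & ~t & t) | (s & ~p & ~r) | (s & ~p & t) | (s & ~t & ~r) | (s & ~t & t)   (distribute & over |)
≡ (~r & ~p) | (~r & ~t) | (s & ~p & t)   (simplify)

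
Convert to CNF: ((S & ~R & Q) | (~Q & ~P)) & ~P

(S | ~Q) & (~R | ~Q) & ~P

((S & ~R & Q) | (~Q & ~P)) & ~P
≡ (S | ~Q) & (S | ~P) & (~R | ~Q) & (~R | ~P) & (Q | ~Q) & (Q | ~P) & ~P
≡ (S | ~Q) & (~R | ~Q) & ~P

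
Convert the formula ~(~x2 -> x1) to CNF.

~x2 & ~x1

~(~x2 -> x1)
≡ ~(~~x2 | x1)   (eliminate ->)
≡ ~~~x2 & ~x1   (De Morgan)
≡ ~x2 & ~x1   (double negation)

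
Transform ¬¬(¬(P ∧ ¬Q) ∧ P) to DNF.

Q ∧ P

¬¬(¬(P ∧ ¬Q) ∧ P)
= ¬(P ∧ ¬Q) ∧ P   [double negation]
= (¬P ∨ ¬¬Q) ∧ P   [De Morgan]
= (¬P ∨ Q) ∧ P   [double negation]
= (¬P ∧ P) ∨ (Q ∧ P)   [distribute ∧ over ∨]
= Q ∧ P   [simplify]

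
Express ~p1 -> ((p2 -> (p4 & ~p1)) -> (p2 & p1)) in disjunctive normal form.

~p1 -> ((p2 -> (p4 & ~p1)) -> (p2 & p1))
≡ ~~p1 | ((p2 -> (p4 & ~p1)) -> (p2 & p1))   [eliminate ->]
≡ ~~p1 | ~(p2 -> (p4 & ~p1)) | (p2 & p1)   [eliminate ->]
≡ ~~p1 | ~(~p2 | (p4 & ~p1)) | (p2 & p1)   [eliminate ->]
≡ p1 | ~(~p2 | (p4 & ~p1)) | (p2 & p1)   [double negation]
≡ p1 | (~~p2 & ~(p4 & ~p1)) | (p2 & p1)   [De Morgan]
≡ p1 | (p2 & ~(p4 & ~p1)) | (p2 & p1)   [double negation]
≡ p1 | (p2 & (~p4 | ~~p1)) | (p2 & p1)   [De Morgan]
≡ p1 | (p2 & (~p4 | p1)) | (p2 & p1)   [double negation]
≡ p1 | (p2 & ~p4) | (p2 & p1) | (p2 & p1)   [distribute & over |]
≡ p1 | (p2 & ~p4)   [simplify]

p1 | (p2 & ~p4)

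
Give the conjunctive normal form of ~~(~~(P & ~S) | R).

(P | R) & (~S | R)

~~(~~(P & ~S) | R)
≡ ~~(P & ~S) | R   [double negation]
≡ (P & ~S) | R   [double negation]
≡ (P | R) & (~S | R)   [distribute | over &]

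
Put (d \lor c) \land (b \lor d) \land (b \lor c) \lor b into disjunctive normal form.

d \land c \lor b

(d \lor c) \land (b \lor d) \land (b \lor c) \lor b
≡ d \land b \land b \lor d \land b \land c \lor d \land d \land b \lor d \land d \land c \lor c \land b \land b \lor c \land b \land c \lor c \land d \land b \lor c \land d \land c \lor b   [distribute \land over \lor]
≡ d \land c \lor b   [simplify]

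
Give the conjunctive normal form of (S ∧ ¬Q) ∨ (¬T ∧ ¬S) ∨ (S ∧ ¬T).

(S ∧ ¬Q) ∨ (¬T ∧ ¬S) ∨ (S ∧ ¬T)
⇔ (S ∨ ¬T ∨ S) ∧ (S ∨ ¬T ∨ ¬T) ∧ (S ∨ ¬S ∨ S) ∧ (S ∨ ¬S ∨ ¬T) ∧ (¬Q ∨ ¬T ∨ S) ∧ (¬Q ∨ ¬T ∨ ¬T) ∧ (¬Q ∨ ¬S ∨ S) ∧ (¬Q ∨ ¬S ∨ ¬T)   [distribute ∨ over ∧]
⇔ (S ∨ ¬T) ∧ (¬Q ∨ ¬T)   [simplify]

(S ∨ ¬T) ∧ (¬Q ∨ ¬T)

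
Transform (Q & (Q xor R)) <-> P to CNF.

(Q & (Q xor R)) <-> P
≡ ((Q & (Q xor R)) -> P) & (P -> (Q & (Q xor R)))   — eliminate <->
≡ (~(Q & (Q xor R)) | P) & (P -> (Q & (Q xor R)))   — eliminate ->
≡ (~(Q & (Q | R) & ~(Q & R)) | P) & (P -> (Q & (Q xor R)))   — expand xor
≡ (~(Q & (Q | R) & ~(Q & R)) | P) & (~P | (Q & (Q xor R)))   — eliminate ->
≡ (~(Q & (Q | R) & ~(Q & R)) | P) & (~P | (Q & (Q | R) & ~(Q & R)))   — expand xor
≡ (~Q | ~(Q | R) | ~~(Q & R) | P) & (~P | (Q & (Q | R) & ~(Q & R)))   — De Morgan
≡ (~Q | (~Q & ~R) | ~~(Q & R) | P) & (~P | (Q & (Q | R) & ~(Q & R)))   — De Morgan
≡ (~Q | (~Q & ~R) | (Q & R) | P) & (~P | (Q & (Q | R) & ~(Q & R)))   — double negation
≡ (~Q | (~Q & ~R) | (Q & R) | P) & (~P | (Q & (Q | R) & (~Q | ~R)))   — De Morgan
≡ (~Q | ~Q | Q | P) & (~Q | ~Q | R | P) & (~Q | ~R | Q | P) & (~Q | ~R | R | P) & (~P | Q) & (~P | Q | R) & (~P | ~Q | ~R)   — distribute | over &
≡ (~Q | R | P) & (~P | Q) & (~P | ~Q | ~R)   — simplify

(~Q | R | P) & (~P | Q) & (~P | ~Q | ~R)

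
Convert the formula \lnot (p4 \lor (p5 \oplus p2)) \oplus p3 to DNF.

(\lnot p4 \land \lnot p5 \land \lnot p2 \land \lnot p3) \lor (\lnot p4 \land p2 \land p5 \land \lnot p3) \lor (p4 \land p3) \lor (p5 \land \lnot p2 \land p3) \lor (\lnot p5 \land p2 \land p3)

\lnot (p4 \lor (p5 \oplus p2)) \oplus p3
≡ (\lnot (p4 \lor (p5 \oplus p2)) \land \lnot p3) \lor (\lnot \lnot (p4 \lor (p5 \oplus p2)) \land p3)   (expand \oplus)
≡ (\lnot (p4 \lor (p5 \land \lnot p2) \lor (\lnot p5 \land p2)) \land \lnot p3) \lor (\lnot \lnot (p4 \lor (p5 \oplus p2)) \land p3)   (expand \oplus)
≡ (\lnot (p4 \lor (p5 \land \lnot p2) \lor (\lnot p5 \land p2)) \land \lnot p3) \lor (\lnot \lnot (p4 \lor (p5 \land \lnot p2) \lor (\lnot p5 \land p2)) \land p3)   (expand \oplus)
≡ (\lnot p4 \land \lnot (p5 \land \lnot p2) \land \lnot (\lnot p5 \land p2) \land \lnot p3) \lor (\lnot \lnot (p4 \lor (p5 \land \lnot p2) \lor (\lnot p5 \land p2)) \land p3)   (De Morgan)
≡ (\lnot p4 \land (\lnot p5 \lor \lnot \lnot p2) \land \lnot (\lnot p5 \land p2) \land \lnot p3) \lor (\lnot \lnot (p4 \lor (p5 \land \lnot p2) \lor (\lnot p5 \land p2)) \land p3)   (De Morgan)
≡ (\lnot p4 \land (\lnot p5 \lor p2) \land \lnot (\lnot p5 \land p2) \land \lnot p3) \lor (\lnot \lnot (p4 \lor (p5 \land \lnot p2) \lor (\lnot p5 \land p2)) \land p3)   (double negation)
≡ (\lnot p4 \land (\lnot p5 \lor p2) \land (\lnot \lnot p5 \lor \lnot p2) \land \lnot p3) \lor (\lnot \lnot (p4 \lor (p5 \land \lnot p2) \lor (\lnot p5 \land p2)) \land p3)   (De Morgan)
≡ (\lnot p4 \land (\lnot p5 \lor p2) \land (p5 \lor \lnot p2) \land \lnot p3) \lor (\lnot \lnot (p4 \lor (p5 \land \lnot p2) \lor (\lnot p5 \land p2)) \land p3)   (double negation)
≡ (\lnot p4 \land (\lnot p5 \lor p2) \land (p5 \lor \lnot p2) \land \lnot p3) \lor ((p4 \lor (p5 \land \lnot p2) \lor (\lnot p5 \land p2)) \land p3)   (double negation)
≡ (\lnot p4 \land \lnot p5 \land p5 \land \lnot p3) \lor (\lnot p4 \land \lnot p5 \land \lnot p2 \land \lnot p3) \lor (\lnot p4 \land p2 \land p5 \land \lnot p3) \lor (\lnot p4 \land p2 \land \lnot p2 \land \lnot p3) \lor (p4 \land p3) \lor (p5 \land \lnot p2 \land p3) \lor (\lnot p5 \land p2 \land p3)   (distribute \land over \lor)
≡ (\lnot p4 \land \lnot p5 \land \lnot p2 \land \lnot p3) \lor (\lnot p4 \land p2 \land p5 \land \lnot p3) \lor (p4 \land p3) \lor (p5 \land \lnot p2 \land p3) \lor (\lnot p5 \land p2 \land p3)   (simplify)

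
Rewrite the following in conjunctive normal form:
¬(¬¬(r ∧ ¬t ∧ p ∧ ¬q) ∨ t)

¬(¬¬(r ∧ ¬t ∧ p ∧ ¬q) ∨ t)
≡ ¬¬¬(r ∧ ¬t ∧ p ∧ ¬q) ∧ ¬t   (De Morgan)
≡ ¬(r ∧ ¬t ∧ p ∧ ¬q) ∧ ¬t   (double negation)
≡ (¬r ∨ ¬¬t ∨ ¬p ∨ ¬¬q) ∧ ¬t   (De Morgan)
≡ (¬r ∨ t ∨ ¬p ∨ ¬¬q) ∧ ¬t   (double negation)
≡ (¬r ∨ t ∨ ¬p ∨ q) ∧ ¬t   (double negation)

(¬r ∨ t ∨ ¬p ∨ q) ∧ ¬t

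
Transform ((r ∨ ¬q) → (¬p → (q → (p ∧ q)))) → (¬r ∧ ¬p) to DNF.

((r ∨ ¬q) → (¬p → (q → (p ∧ q)))) → (¬r ∧ ¬p)
≡ ¬((r ∨ ¬q) → (¬p → (q → (p ∧ q)))) ∨ (¬r ∧ ¬p)   [eliminate →]
≡ ¬(¬(r ∨ ¬q) ∨ (¬p → (q → (p ∧ q)))) ∨ (¬r ∧ ¬p)   [eliminate →]
≡ ¬(¬(r ∨ ¬q) ∨ ¬¬p ∨ (q → (p ∧ q))) ∨ (¬r ∧ ¬p)   [eliminate →]
≡ ¬(¬(r ∨ ¬q) ∨ ¬¬p ∨ ¬q ∨ (p ∧ q)) ∨ (¬r ∧ ¬p)   [eliminate →]
≡ (¬¬(r ∨ ¬q) ∧ ¬¬¬p ∧ ¬¬q ∧ ¬(p ∧ q)) ∨ (¬r ∧ ¬p)   [De Morgan]
≡ ((r ∨ ¬q) ∧ ¬¬¬p ∧ ¬¬q ∧ ¬(p ∧ q)) ∨ (¬r ∧ ¬p)   [double negation]
≡ ((r ∨ ¬q) ∧ ¬p ∧ ¬¬q ∧ ¬(p ∧ q)) ∨ (¬r ∧ ¬p)   [double negation]
≡ ((r ∨ ¬q) ∧ ¬p ∧ q ∧ ¬(p ∧ q)) ∨ (¬r ∧ ¬p)   [double negation]
≡ ((r ∨ ¬q) ∧ ¬p ∧ q ∧ (¬p ∨ ¬q)) ∨ (¬r ∧ ¬p)   [De Morgan]
≡ (r ∧ ¬p ∧ q ∧ ¬p) ∨ (r ∧ ¬p ∧ q ∧ ¬q) ∨ (¬q ∧ ¬p ∧ q ∧ ¬p) ∨ (¬q ∧ ¬p ∧ q ∧ ¬q) ∨ (¬r ∧ ¬p)   [distribute ∧ over ∨]
≡ (r ∧ ¬p ∧ q) ∨ (¬r ∧ ¬p)   [simplify]

(r ∧ ¬p ∧ q) ∨ (¬r ∧ ¬p)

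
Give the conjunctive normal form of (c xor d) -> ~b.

(~c | d | ~b) & (~d | c | ~b)

(c xor d) -> ~b
= ~(c xor d) | ~b   [eliminate ->]
= ~((c | d) & ~(c & d)) | ~b   [expand xor]
= ~(c | d) | ~~(c & d) | ~b   [De Morgan]
= (~c & ~d) | ~~(c & d) | ~b   [De Morgan]
= (~c & ~d) | (c & d) | ~b   [double negation]
= (~c | c | ~b) & (~c | d | ~b) & (~d | c | ~b) & (~d | d | ~b)   [distribute | over &]
= (~c | d | ~b) & (~d | c | ~b)   [simplify]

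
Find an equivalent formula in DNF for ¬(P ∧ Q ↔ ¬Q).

¬(P ∧ Q ↔ ¬Q)
⇔ ¬((P ∧ Q → ¬Q) ∧ (¬Q → P ∧ Q))   (eliminate ↔)
⇔ ¬((¬(P ∧ Q) ∨ ¬Q) ∧ (¬Q → P ∧ Q))   (eliminate →)
⇔ ¬((¬(P ∧ Q) ∨ ¬Q) ∧ (¬¬Q ∨ P ∧ Q))   (eliminate →)
⇔ ¬(¬(P ∧ Q) ∨ ¬Q) ∨ ¬(¬¬Q ∨ P ∧ Q)   (De Morgan)
⇔ ¬¬(P ∧ Q) ∧ ¬¬Q ∨ ¬(¬¬Q ∨ P ∧ Q)   (De Morgan)
⇔ P ∧ Q ∧ ¬¬Q ∨ ¬(¬¬Q ∨ P ∧ Q)   (double negation)
⇔ P ∧ Q ∧ Q ∨ ¬(¬¬Q ∨ P ∧ Q)   (double negation)
⇔ P ∧ Q ∧ Q ∨ ¬¬¬Q ∧ ¬(P ∧ Q)   (De Morgan)
⇔ P ∧ Q ∧ Q ∨ ¬Q ∧ ¬(P ∧ Q)   (double negation)
⇔ P ∧ Q ∧ Q ∨ ¬Q ∧ (¬P ∨ ¬Q)   (De Morgan)
⇔ P ∧ Q ∧ Q ∨ ¬Q ∧ ¬P ∨ ¬Q ∧ ¬Q   (distribute ∧ over ∨)
⇔ P ∧ Q ∨ ¬Q   (simplify)

P ∧ Q ∨ ¬Q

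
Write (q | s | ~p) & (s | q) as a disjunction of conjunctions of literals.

q | s

(q | s | ~p) & (s | q)
= (q & s) | (q & q) | (s & s) | (s & q) | (~p & s) | (~p & q)
= q | s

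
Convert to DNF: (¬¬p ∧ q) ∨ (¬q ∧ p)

(p ∧ q) ∨ (¬q ∧ p)

(¬¬p ∧ q) ∨ (¬q ∧ p)
⇔ (p ∧ q) ∨ (¬q ∧ p)   (double negation)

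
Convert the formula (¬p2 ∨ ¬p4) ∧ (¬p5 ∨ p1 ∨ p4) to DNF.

(¬p2 ∧ ¬p5) ∨ (¬p2 ∧ p1) ∨ (¬p2 ∧ p4) ∨ (¬p4 ∧ ¬p5) ∨ (¬p4 ∧ p1)

(¬p2 ∨ ¬p4) ∧ (¬p5 ∨ p1 ∨ p4)
≡ (¬p2 ∧ ¬p5) ∨ (¬p2 ∧ p1) ∨ (¬p2 ∧ p4) ∨ (¬p4 ∧ ¬p5) ∨ (¬p4 ∧ p1) ∨ (¬p4 ∧ p4)   (distribute ∧ over ∨)
≡ (¬p2 ∧ ¬p5) ∨ (¬p2 ∧ p1) ∨ (¬p2 ∧ p4) ∨ (¬p4 ∧ ¬p5) ∨ (¬p4 ∧ p1)   (simplify)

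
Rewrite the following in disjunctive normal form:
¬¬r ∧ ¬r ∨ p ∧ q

¬¬r ∧ ¬r ∨ p ∧ q
≡ r ∧ ¬r ∨ p ∧ q   [double negation]
≡ p ∧ q   [simplify]

p ∧ q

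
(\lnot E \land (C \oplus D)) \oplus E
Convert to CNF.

(C \lor D \lor E) \land (\lnot C \lor \lnot D \lor E)

(\lnot E \land (C \oplus D)) \oplus E
⇔ ((\lnot E \land (C \oplus D)) \lor E) \land \lnot (\lnot E \land (C \oplus D) \land E)   [expand \oplus]
⇔ ((\lnot E \land (C \lor D) \land \lnot (C \land D)) \lor E) \land \lnot (\lnot E \land (C \oplus D) \land E)   [expand \oplus]
⇔ ((\lnot E \land (C \lor D) \land \lnot (C \land D)) \lor E) \land \lnot (\lnot E \land (C \lor D) \land \lnot (C \land D) \land E)   [expand \oplus]
⇔ ((\lnot E \land (C \lor D) \land (\lnot C \lor \lnot D)) \lor E) \land \lnot (\lnot E \land (C \lor D) \land \lnot (C \land D) \land E)   [De Morgan]
⇔ ((\lnot E \land (C \lor D) \land (\lnot C \lor \lnot D)) \lor E) \land (\lnot \lnot E \lor \lnot (C \lor D) \lor \lnot \lnot (C \land D) \lor \lnot E)   [De Morgan]
⇔ ((\lnot E \land (C \lor D) \land (\lnot C \lor \lnot D)) \lor E) \land (E \lor \lnot (C \lor D) \lor \lnot \lnot (C \land D) \lor \lnot E)   [double negation]
⇔ ((\lnot E \land (C \lor D) \land (\lnot C \lor \lnot D)) \lor E) \land (E \lor (\lnot C \land \lnot D) \lor \lnot \lnot (C \land D) \lor \lnot E)   [De Morgan]
⇔ ((\lnot E \land (C \lor D) \land (\lnot C \lor \lnot D)) \lor E) \land (E \lor (\lnot C \land \lnot D) \lor (C \land D) \lor \lnot E)   [double negation]
⇔ (\lnot E \lor E) \land (C \lor D \lor E) \land (\lnot C \lor \lnot D \lor E) \land (E \lor \lnot C \lor C \lor \lnot E) \land (E \lor \lnot C \lor D \lor \lnot E) \land (E \lor \lnot D \lor C \lor \lnot E) \land (E \lor \lnot D \lor D \lor \lnot E)   [distribute \lor over \land]
⇔ (C \lor D \lor E) \land (\lnot C \lor \lnot D \lor E)   [simplify]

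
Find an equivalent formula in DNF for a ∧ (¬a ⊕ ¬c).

a ∧ (¬a ⊕ ¬c)
≡ a ∧ ((¬a ∧ ¬¬c) ∨ (¬¬a ∧ ¬c))   — expand ⊕
≡ a ∧ ((¬a ∧ c) ∨ (¬¬a ∧ ¬c))   — double negation
≡ a ∧ ((¬a ∧ c) ∨ (a ∧ ¬c))   — double negation
≡ (a ∧ ¬a ∧ c) ∨ (a ∧ a ∧ ¬c)   — distribute ∧ over ∨
≡ a ∧ ¬c   — simplify

a ∧ ¬c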